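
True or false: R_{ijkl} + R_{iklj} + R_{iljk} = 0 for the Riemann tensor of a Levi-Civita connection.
This is the first (algebraic) Bianchi identity.
True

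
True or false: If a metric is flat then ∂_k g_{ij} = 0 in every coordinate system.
Flatness means R^i_{jkl} = 0; the components can still vary, e.g. the flat plane in polar coordinates has g_{θθ} = r^2.
False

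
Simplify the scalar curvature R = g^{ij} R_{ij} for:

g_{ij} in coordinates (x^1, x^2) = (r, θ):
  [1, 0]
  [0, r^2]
Non-zero Christoffel symbols (Γ^k_{ij} = Γ^k_{ji}):
Γ^r_{θ θ} = -r
Γ^θ_{r θ} = 1/r
Ricci tensor (R_{ij} = R^k_{ikj}): R_{rr} = 0, R_{rθ} = 0, R_{θθ} = 0
Inverse metric: g^{rr} = 1, g^{θθ} = 1/r^2
R = g^{ij} R_{ij} = (1)(0) + (1/r^2)(0) = 0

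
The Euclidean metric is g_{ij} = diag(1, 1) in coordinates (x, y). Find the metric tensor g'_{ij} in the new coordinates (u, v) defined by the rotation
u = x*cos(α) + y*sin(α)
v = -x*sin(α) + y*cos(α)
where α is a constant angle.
Invert the transformation: x = u*cos(α) - v*sin(α), y = u*sin(α) + v*cos(α)
g'_{ij} = (∂x^k/∂x'^i)(∂x^l/∂x'^j) g_{kl}; with g_{kl} = δ_{kl} this is Σ_k (∂x^k/∂x'^i)(∂x^k/∂x'^j).
Jacobian: ∂x/∂u = cos(α), ∂x/∂v = -sin(α), ∂y/∂u = sin(α), ∂y/∂v = cos(α)
g'_{uu} = (cos(α))(cos(α)) + (sin(α))(sin(α)) = 1
g'_{uv} = (cos(α))(-sin(α)) + (sin(α))(cos(α)) = 0
g'_{vv} = (-sin(α))(-sin(α)) + (cos(α))(cos(α)) = 1
g'_{ij} = diag(1, 1)
The Euclidean metric is invariant under rotations.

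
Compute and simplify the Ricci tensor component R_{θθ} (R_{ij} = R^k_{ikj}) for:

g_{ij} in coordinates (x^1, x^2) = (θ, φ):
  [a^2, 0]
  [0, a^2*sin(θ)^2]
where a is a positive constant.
Non-zero Christoffel symbols (Γ^k_{ij} = Γ^k_{ji}):
Γ^θ_{φ φ} = -sin(2*θ)/2
Γ^φ_{θ φ} = 1/tan(θ)
R^θ_{θ θ θ} = 0 (a repeated index in an antisymmetric pair)
R^φ_{θ φ θ} = ∂_φ Γ^φ_{θ θ} - ∂_θ Γ^φ_{θ φ} + Γ^φ_{φ m} Γ^m_{θ θ} - Γ^φ_{θ m} Γ^m_{θ φ}
  = (0) - (-1/sin(θ)^2) + (0) - (1/tan(θ)^2) = 1
R_{θθ} = R^θ_{θ θ θ} + R^φ_{θ φ θ} = (0) + (1) = 1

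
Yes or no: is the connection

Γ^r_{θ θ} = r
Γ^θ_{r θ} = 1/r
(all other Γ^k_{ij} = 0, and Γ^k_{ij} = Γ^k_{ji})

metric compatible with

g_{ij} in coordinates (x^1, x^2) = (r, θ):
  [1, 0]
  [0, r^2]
Using ∇_k g_{ij} = ∂_k g_{ij} - Γ^m_{ki} g_{mj} - Γ^m_{kj} g_{im}:
∇_θ g_{rθ} = (0) - (r) - (r) = -2*r ≠ 0
So the connection is not metric compatible (it is not the Levi-Civita connection).
No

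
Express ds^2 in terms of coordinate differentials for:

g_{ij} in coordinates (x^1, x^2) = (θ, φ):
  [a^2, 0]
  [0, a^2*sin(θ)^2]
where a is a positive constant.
ds^2 = g_{ij} dx^i dx^j; only the non-zero components contribute.
ds^2 = a^2 dθ^2 + a^2*sin(θ)^2 dφ^2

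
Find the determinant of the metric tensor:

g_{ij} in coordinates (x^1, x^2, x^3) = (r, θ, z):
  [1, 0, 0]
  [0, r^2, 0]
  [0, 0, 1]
Diagonal metric: det(g) = g_{11}·g_{22}·g_{33}
= (1)·(r^2)·(1)
det(g) = r^2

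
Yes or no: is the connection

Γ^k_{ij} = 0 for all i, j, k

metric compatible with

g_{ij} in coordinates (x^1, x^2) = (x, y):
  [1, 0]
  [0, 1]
Using ∇_k g_{ij} = ∂_k g_{ij} - Γ^m_{ki} g_{mj} - Γ^m_{kj} g_{im}:
e.g. ∇_x g_{xx} = (0) - (0) - (0) = 0
Every component ∇_k g_{ij} vanishes: the connection is metric compatible.
Yes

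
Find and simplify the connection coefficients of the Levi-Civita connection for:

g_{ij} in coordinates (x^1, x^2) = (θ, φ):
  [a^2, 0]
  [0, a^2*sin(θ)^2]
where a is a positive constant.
Using Γ^k_{ij} = (1/2) g^{km} (∂_i g_{mj} + ∂_j g_{mi} - ∂_m g_{ij}); the metric is diagonal, so only the m = k term contributes.
Non-zero symbols (using the symmetry Γ^k_{ij} = Γ^k_{ji}):
Γ^θ_{φ φ} = (1/2) g^{θθ} (∂_φ g_{θφ} + ∂_φ g_{θφ} - ∂_θ g_{φφ}) = (1/2)(1/a^2)((0) + (0) - (a^2*sin(2*θ))) = -sin(2*θ)/2
Γ^φ_{θ φ} = (1/2) g^{φφ} (∂_θ g_{φφ} + ∂_φ g_{φθ} - ∂_φ g_{θφ}) = (1/2)(1/(a^2*sin(θ)^2))((a^2*sin(2*θ)) + (0) - (0)) = 1/tan(θ)
All other Christoffel symbols are zero.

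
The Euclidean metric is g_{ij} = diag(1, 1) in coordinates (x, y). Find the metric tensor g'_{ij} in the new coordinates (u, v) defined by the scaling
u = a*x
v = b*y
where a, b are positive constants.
Invert the transformation: x = u/a, y = v/b
g'_{ij} = (∂x^k/∂x'^i)(∂x^l/∂x'^j) g_{kl}; with g_{kl} = δ_{kl} this is Σ_k (∂x^k/∂x'^i)(∂x^k/∂x'^j).
Jacobian: ∂x/∂u = 1/a, ∂x/∂v = 0, ∂y/∂u = 0, ∂y/∂v = 1/b
g'_{uu} = (1/a)(1/a) + (0)(0) = 1/a^2
g'_{uv} = (1/a)(0) + (0)(1/b) = 0
g'_{vv} = (0)(0) + (1/b)(1/b) = 1/b^2
g'_{ij} = diag(1/a^2, 1/b^2)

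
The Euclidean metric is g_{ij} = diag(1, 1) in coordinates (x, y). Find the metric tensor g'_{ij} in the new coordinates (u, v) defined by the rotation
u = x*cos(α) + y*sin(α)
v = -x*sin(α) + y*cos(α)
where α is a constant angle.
Invert the transformation: x = u*cos(α) - v*sin(α), y = u*sin(α) + v*cos(α)
g'_{ij} = (∂x^k/∂x'^i)(∂x^l/∂x'^j) g_{kl}; with g_{kl} = δ_{kl} this is Σ_k (∂x^k/∂x'^i)(∂x^k/∂x'^j).
Jacobian: ∂x/∂u = cos(α), ∂x/∂v = -sin(α), ∂y/∂u = sin(α), ∂y/∂v = cos(α)
g'_{uu} = (cos(α))(cos(α)) + (sin(α))(sin(α)) = 1
g'_{uv} = (cos(α))(-sin(α)) + (sin(α))(cos(α)) = 0
g'_{vv} = (-sin(α))(-sin(α)) + (cos(α))(cos(α)) = 1
g'_{ij} = diag(1, 1)
The Euclidean metric is invariant under rotations.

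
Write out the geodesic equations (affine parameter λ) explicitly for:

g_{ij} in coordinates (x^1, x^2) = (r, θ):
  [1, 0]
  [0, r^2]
Geodesic equation: d^2x^k/dλ^2 + Γ^k_{ij} (dx^i/dλ)(dx^j/dλ) = 0.
Non-zero Christoffel symbols:
Γ^r_{θ θ} = -r
Γ^θ_{r θ} = 1/r
Substituting (the symmetric pair Γ^k_{ij}, Γ^k_{ji} combines into a factor 2):
d^2r/dλ^2 - r (dθ/dλ)^2 = 0
d^2θ/dλ^2 + (2/r) (dr/dλ)(dθ/dλ) = 0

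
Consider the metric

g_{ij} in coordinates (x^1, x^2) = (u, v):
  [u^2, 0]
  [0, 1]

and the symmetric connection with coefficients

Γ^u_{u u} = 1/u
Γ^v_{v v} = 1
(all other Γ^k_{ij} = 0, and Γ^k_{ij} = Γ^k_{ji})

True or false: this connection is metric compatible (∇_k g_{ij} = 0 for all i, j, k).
Using ∇_k g_{ij} = ∂_k g_{ij} - Γ^m_{ki} g_{mj} - Γ^m_{kj} g_{im}:
∇_v g_{vv} = (0) - (1) - (1) = -2 ≠ 0
So the connection is not metric compatible (it is not the Levi-Civita connection).
False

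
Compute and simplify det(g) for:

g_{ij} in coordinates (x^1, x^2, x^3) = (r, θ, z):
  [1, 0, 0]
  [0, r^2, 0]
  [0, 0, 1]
Diagonal metric: det(g) = g_{11}·g_{22}·g_{33}
= (1)·(r^2)·(1)
det(g) = r^2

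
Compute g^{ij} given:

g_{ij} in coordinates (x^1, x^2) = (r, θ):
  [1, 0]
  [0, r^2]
The metric is diagonal, so g^{ij} is diagonal with entries 1/g_{ii}: diag(1, 1/(r^2)).
g^{ij}:
  [1, 0]
  [0, 1/r^2]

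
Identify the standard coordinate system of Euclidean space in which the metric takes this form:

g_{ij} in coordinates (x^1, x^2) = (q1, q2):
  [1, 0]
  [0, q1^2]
The line element ds^2 = dq1^2 + q1^2 dq2^2 is dr^2 + r^2 dθ^2 with q1 = r, q2 = θ.
polar coordinates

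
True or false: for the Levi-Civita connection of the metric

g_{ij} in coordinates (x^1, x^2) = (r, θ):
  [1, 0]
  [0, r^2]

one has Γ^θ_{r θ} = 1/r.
Γ^θ_{r θ} = (1/2) g^{θθ} (∂_r g_{θθ} + ∂_θ g_{θr} - ∂_θ g_{rθ}) = (1/2)(1/r^2)((2*r) + (0) - (0)) = 1/r
This equals the proposed value 1/r.
True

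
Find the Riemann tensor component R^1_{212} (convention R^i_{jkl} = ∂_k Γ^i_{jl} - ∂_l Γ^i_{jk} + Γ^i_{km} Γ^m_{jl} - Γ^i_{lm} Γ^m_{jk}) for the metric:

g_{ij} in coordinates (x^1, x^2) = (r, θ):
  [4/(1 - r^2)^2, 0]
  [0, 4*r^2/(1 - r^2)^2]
Non-zero Christoffel symbols (Γ^k_{ij} = Γ^k_{ji}):
Γ^r_{r r} = 2*r/(1 - r^2)
Γ^r_{θ θ} = (r^3 + r)/(r^2 - 1)
Γ^θ_{r θ} = (-r^2 - 1)/(r^3 - r)
R^r_{θ r θ} = ∂_r Γ^r_{θ θ} - ∂_θ Γ^r_{θ r} + Γ^r_{r m} Γ^m_{θ θ} - Γ^r_{θ m} Γ^m_{θ r}
  = ((r^4 - 4*r^2 - 1)/(r^2 - 1)^2) - (0) + (-2*r^2*(r^2 + 1)/(r^2 - 1)^2) - (-(r^2 + 1)^2/(r^2 - 1)^2) = -4*r^2/(r^2 - 1)^2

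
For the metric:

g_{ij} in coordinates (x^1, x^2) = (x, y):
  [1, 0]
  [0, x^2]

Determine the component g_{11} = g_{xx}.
With x^1 = x, x^2 = y, g_{11} = g_{xx} is the row-1, column-1 entry of the matrix.
g_{11} = 1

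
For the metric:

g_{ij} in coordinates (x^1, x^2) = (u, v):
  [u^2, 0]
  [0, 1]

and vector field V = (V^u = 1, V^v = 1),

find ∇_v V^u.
Non-zero Christoffel symbols:
Γ^u_{u u} = 1/u
∇_v V^u = ∂_v V^u + Γ^u_{v j} V^j
  = (0) + (0)(1) + (0)(1)
  = 0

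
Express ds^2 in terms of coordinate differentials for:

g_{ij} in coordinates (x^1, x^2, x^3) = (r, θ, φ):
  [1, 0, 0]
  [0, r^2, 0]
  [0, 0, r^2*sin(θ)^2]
ds^2 = g_{ij} dx^i dx^j; only the non-zero components contribute.
ds^2 = dr^2 + r^2 dθ^2 + r^2*sin(θ)^2 dφ^2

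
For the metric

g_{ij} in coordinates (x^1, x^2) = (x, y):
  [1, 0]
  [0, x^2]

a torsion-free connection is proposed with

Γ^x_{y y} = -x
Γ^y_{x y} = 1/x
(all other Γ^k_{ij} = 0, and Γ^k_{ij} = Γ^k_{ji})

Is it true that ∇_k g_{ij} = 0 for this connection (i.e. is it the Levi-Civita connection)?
Using ∇_k g_{ij} = ∂_k g_{ij} - Γ^m_{ki} g_{mj} - Γ^m_{kj} g_{im}:
e.g. ∇_x g_{yy} = (2*x) - (x) - (x) = 0
Every component ∇_k g_{ij} vanishes: the connection is metric compatible.
Yes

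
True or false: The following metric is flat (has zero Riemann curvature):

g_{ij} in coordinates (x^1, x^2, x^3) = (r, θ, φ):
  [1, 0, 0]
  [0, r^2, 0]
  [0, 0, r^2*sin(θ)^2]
Non-zero Christoffel symbols:
Γ^r_{θ θ} = -r
Γ^r_{φ φ} = -r*sin(θ)^2
Γ^θ_{r θ} = 1/r
Γ^θ_{φ φ} = -sin(2*θ)/2
Γ^φ_{r φ} = 1/r
Γ^φ_{θ φ} = 1/tan(θ)
Ricci tensor: R_{rr} = 0, R_{rθ} = 0, R_{rφ} = 0, R_{θθ} = 0, R_{θφ} = 0, R_{φφ} = 0
All R_{ij} vanish; in 3 dimensions the Riemann tensor is fully determined by the Ricci tensor, so R^i_{jkl} = 0: the metric is flat (curvilinear coordinates on flat space).
True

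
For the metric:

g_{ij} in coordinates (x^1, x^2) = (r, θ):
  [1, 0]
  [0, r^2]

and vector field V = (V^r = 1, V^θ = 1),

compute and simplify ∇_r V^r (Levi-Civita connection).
Non-zero Christoffel symbols:
Γ^r_{θ θ} = -r
Γ^θ_{r θ} = 1/r
∇_r V^r = ∂_r V^r + Γ^r_{r j} V^j
  = (0) + (0)(1) + (0)(1)
  = 0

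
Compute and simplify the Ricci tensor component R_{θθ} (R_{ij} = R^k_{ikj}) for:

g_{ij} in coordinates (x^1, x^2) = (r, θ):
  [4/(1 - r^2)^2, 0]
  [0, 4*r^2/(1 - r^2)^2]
Non-zero Christoffel symbols (Γ^k_{ij} = Γ^k_{ji}):
Γ^r_{r r} = 2*r/(1 - r^2)
Γ^r_{θ θ} = (r^3 + r)/(r^2 - 1)
Γ^θ_{r θ} = (-r^2 - 1)/(r^3 - r)
R^r_{θ r θ} = ∂_r Γ^r_{θ θ} - ∂_θ Γ^r_{θ r} + Γ^r_{r m} Γ^m_{θ θ} - Γ^r_{θ m} Γ^m_{θ r}
  = ((r^4 - 4*r^2 - 1)/(r^2 - 1)^2) - (0) + (-2*r^2*(r^2 + 1)/(r^2 - 1)^2) - (-(r^2 + 1)^2/(r^2 - 1)^2) = -4*r^2/(r^2 - 1)^2
R^θ_{θ θ θ} = 0 (a repeated index in an antisymmetric pair)
R_{θθ} = R^r_{θ r θ} + R^θ_{θ θ θ} = (-4*r^2/(r^2 - 1)^2) + (0) = -4*r^2/(r^2 - 1)^2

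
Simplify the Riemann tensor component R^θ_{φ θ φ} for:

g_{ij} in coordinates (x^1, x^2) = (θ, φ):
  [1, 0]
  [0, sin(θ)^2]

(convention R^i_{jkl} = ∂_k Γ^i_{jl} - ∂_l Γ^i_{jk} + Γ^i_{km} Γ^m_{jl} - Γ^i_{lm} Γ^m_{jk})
Non-zero Christoffel symbols (Γ^k_{ij} = Γ^k_{ji}):
Γ^θ_{φ φ} = -sin(2*θ)/2
Γ^φ_{θ φ} = 1/tan(θ)
R^θ_{φ θ φ} = ∂_θ Γ^θ_{φ φ} - ∂_φ Γ^θ_{φ θ} + Γ^θ_{θ m} Γ^m_{φ φ} - Γ^θ_{φ m} Γ^m_{φ θ}
  = (-cos(2*θ)) - (0) + (0) - (-cos(θ)^2) = sin(θ)^2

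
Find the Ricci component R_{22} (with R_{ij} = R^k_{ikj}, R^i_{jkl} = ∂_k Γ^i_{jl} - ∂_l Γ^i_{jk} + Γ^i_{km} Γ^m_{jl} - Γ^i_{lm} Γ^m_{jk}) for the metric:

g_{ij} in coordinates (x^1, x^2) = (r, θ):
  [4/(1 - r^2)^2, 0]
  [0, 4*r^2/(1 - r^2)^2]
Non-zero Christoffel symbols (Γ^k_{ij} = Γ^k_{ji}):
Γ^r_{r r} = 2*r/(1 - r^2)
Γ^r_{θ θ} = (r^3 + r)/(r^2 - 1)
Γ^θ_{r θ} = (-r^2 - 1)/(r^3 - r)
R^r_{θ r θ} = ∂_r Γ^r_{θ θ} - ∂_θ Γ^r_{θ r} + Γ^r_{r m} Γ^m_{θ θ} - Γ^r_{θ m} Γ^m_{θ r}
  = ((r^4 - 4*r^2 - 1)/(r^2 - 1)^2) - (0) + (-2*r^2*(r^2 + 1)/(r^2 - 1)^2) - (-(r^2 + 1)^2/(r^2 - 1)^2) = -4*r^2/(r^2 - 1)^2
R^θ_{θ θ θ} = 0 (a repeated index in an antisymmetric pair)
R_{θθ} = R^r_{θ r θ} + R^θ_{θ θ θ} = (-4*r^2/(r^2 - 1)^2) + (0) = -4*r^2/(r^2 - 1)^2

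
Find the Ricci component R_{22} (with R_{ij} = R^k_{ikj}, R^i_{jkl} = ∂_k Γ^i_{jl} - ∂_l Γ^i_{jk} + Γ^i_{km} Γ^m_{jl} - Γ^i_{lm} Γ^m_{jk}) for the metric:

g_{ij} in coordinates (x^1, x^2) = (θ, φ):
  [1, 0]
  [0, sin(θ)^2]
Non-zero Christoffel symbols (Γ^k_{ij} = Γ^k_{ji}):
Γ^θ_{φ φ} = -sin(2*θ)/2
Γ^φ_{θ φ} = 1/tan(θ)
R^θ_{φ θ φ} = ∂_θ Γ^θ_{φ φ} - ∂_φ Γ^θ_{φ θ} + Γ^θ_{θ m} Γ^m_{φ φ} - Γ^θ_{φ m} Γ^m_{φ θ}
  = (-cos(2*θ)) - (0) + (0) - (-cos(θ)^2) = sin(θ)^2
R^φ_{φ φ φ} = 0 (a repeated index in an antisymmetric pair)
R_{φφ} = R^θ_{φ θ φ} + R^φ_{φ φ φ} = (sin(θ)^2) + (0) = sin(θ)^2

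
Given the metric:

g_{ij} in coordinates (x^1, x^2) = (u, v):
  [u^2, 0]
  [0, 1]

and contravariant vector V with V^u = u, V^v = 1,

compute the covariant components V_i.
V_i = g_{ij} V^j:
V_u = (u^2)(u) + (0)(1) = u^3
V_v = (0)(u) + (1)(1) = 1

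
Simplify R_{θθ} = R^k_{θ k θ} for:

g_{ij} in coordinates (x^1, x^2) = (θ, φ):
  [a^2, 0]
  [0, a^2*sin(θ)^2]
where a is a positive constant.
Non-zero Christoffel symbols (Γ^k_{ij} = Γ^k_{ji}):
Γ^θ_{φ φ} = -sin(2*θ)/2
Γ^φ_{θ φ} = 1/tan(θ)
R^θ_{θ θ θ} = 0 (a repeated index in an antisymmetric pair)
R^φ_{θ φ θ} = ∂_φ Γ^φ_{θ θ} - ∂_θ Γ^φ_{θ φ} + Γ^φ_{φ m} Γ^m_{θ θ} - Γ^φ_{θ m} Γ^m_{θ φ}
  = (0) - (-1/sin(θ)^2) + (0) - (1/tan(θ)^2) = 1
R_{θθ} = R^θ_{θ θ θ} + R^φ_{θ φ θ} = (0) + (1) = 1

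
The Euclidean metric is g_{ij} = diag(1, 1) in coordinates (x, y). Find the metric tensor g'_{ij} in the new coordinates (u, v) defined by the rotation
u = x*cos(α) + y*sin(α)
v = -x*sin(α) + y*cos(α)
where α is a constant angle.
Invert the transformation: x = u*cos(α) - v*sin(α), y = u*sin(α) + v*cos(α)
g'_{ij} = (∂x^k/∂x'^i)(∂x^l/∂x'^j) g_{kl}; with g_{kl} = δ_{kl} this is Σ_k (∂x^k/∂x'^i)(∂x^k/∂x'^j).
Jacobian: ∂x/∂u = cos(α), ∂x/∂v = -sin(α), ∂y/∂u = sin(α), ∂y/∂v = cos(α)
g'_{uu} = (cos(α))(cos(α)) + (sin(α))(sin(α)) = 1
g'_{uv} = (cos(α))(-sin(α)) + (sin(α))(cos(α)) = 0
g'_{vv} = (-sin(α))(-sin(α)) + (cos(α))(cos(α)) = 1
g'_{ij} = diag(1, 1)
The Euclidean metric is invariant under rotations.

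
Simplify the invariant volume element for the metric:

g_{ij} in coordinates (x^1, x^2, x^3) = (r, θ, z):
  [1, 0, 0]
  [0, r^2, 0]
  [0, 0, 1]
det(g) = r^2
√|det(g)| = r
Volume element: dV = r dr dθ dz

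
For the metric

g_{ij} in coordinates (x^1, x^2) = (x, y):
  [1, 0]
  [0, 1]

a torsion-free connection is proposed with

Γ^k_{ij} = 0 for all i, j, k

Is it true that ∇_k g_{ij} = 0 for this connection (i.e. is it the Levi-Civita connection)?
Using ∇_k g_{ij} = ∂_k g_{ij} - Γ^m_{ki} g_{mj} - Γ^m_{kj} g_{im}:
e.g. ∇_x g_{xx} = (0) - (0) - (0) = 0
Every component ∇_k g_{ij} vanishes: the connection is metric compatible.
Yes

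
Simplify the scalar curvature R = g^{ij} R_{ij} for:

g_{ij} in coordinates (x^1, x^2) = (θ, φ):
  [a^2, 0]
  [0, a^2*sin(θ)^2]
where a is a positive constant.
Non-zero Christoffel symbols (Γ^k_{ij} = Γ^k_{ji}):
Γ^θ_{φ φ} = -sin(2*θ)/2
Γ^φ_{θ φ} = 1/tan(θ)
Ricci tensor (R_{ij} = R^k_{ikj}): R_{θθ} = 1, R_{θφ} = 0, R_{φφ} = sin(θ)^2
Inverse metric: g^{θθ} = 1/a^2, g^{φφ} = 1/(a^2*sin(θ)^2)
R = g^{ij} R_{ij} = (1/a^2)(1) + (1/(a^2*sin(θ)^2))(sin(θ)^2) = 2/a^2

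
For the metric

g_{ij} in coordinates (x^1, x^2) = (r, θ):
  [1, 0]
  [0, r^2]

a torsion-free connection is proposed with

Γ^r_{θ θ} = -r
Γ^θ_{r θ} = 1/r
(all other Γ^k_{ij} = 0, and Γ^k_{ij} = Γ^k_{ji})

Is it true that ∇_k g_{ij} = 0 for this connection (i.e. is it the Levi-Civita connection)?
Using ∇_k g_{ij} = ∂_k g_{ij} - Γ^m_{ki} g_{mj} - Γ^m_{kj} g_{im}:
e.g. ∇_r g_{θθ} = (2*r) - (r) - (r) = 0
Every component ∇_k g_{ij} vanishes: the connection is metric compatible.
Yes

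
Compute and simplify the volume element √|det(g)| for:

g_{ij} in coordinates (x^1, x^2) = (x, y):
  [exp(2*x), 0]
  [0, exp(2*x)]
det(g) = exp(4*x)
√|det(g)| = exp(2*x)
Volume element: dV = exp(2*x) dx dy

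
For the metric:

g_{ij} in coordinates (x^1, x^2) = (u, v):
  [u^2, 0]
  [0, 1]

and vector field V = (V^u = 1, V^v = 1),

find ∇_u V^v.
Non-zero Christoffel symbols:
Γ^u_{u u} = 1/u
∇_u V^v = ∂_u V^v + Γ^v_{u j} V^j
  = (0) + (0)(1) + (0)(1)
  = 0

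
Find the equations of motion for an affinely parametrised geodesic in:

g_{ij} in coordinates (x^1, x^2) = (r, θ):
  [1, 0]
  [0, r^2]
Geodesic equation: d^2x^k/dλ^2 + Γ^k_{ij} (dx^i/dλ)(dx^j/dλ) = 0.
Non-zero Christoffel symbols:
Γ^r_{θ θ} = -r
Γ^θ_{r θ} = 1/r
Substituting (the symmetric pair Γ^k_{ij}, Γ^k_{ji} combines into a factor 2):
d^2r/dλ^2 - r (dθ/dλ)^2 = 0
d^2θ/dλ^2 + (2/r) (dr/dλ)(dθ/dλ) = 0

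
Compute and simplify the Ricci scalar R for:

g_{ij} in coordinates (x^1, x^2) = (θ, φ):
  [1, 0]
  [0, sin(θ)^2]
Non-zero Christoffel symbols (Γ^k_{ij} = Γ^k_{ji}):
Γ^θ_{φ φ} = -sin(2*θ)/2
Γ^φ_{θ φ} = 1/tan(θ)
Ricci tensor (R_{ij} = R^k_{ikj}): R_{θθ} = 1, R_{θφ} = 0, R_{φφ} = sin(θ)^2
Inverse metric: g^{θθ} = 1, g^{φφ} = 1/sin(θ)^2
R = g^{ij} R_{ij} = (1)(1) + (1/sin(θ)^2)(sin(θ)^2) = 2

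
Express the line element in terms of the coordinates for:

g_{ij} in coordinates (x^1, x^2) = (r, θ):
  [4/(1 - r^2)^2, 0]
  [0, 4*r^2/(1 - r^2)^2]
ds^2 = g_{ij} dx^i dx^j; only the non-zero components contribute.
ds^2 = (4/(1 - r^2)^2) dr^2 + (4*r^2/(1 - r^2)^2) dθ^2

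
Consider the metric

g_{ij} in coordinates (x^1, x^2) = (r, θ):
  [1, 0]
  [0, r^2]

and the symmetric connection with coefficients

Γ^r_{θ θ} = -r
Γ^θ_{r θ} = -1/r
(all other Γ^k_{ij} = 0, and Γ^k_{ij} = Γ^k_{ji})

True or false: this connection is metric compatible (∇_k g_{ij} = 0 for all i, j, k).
Using ∇_k g_{ij} = ∂_k g_{ij} - Γ^m_{ki} g_{mj} - Γ^m_{kj} g_{im}:
∇_r g_{θθ} = (2*r) - (-r) - (-r) = 4*r ≠ 0
So the connection is not metric compatible (it is not the Levi-Civita connection).
False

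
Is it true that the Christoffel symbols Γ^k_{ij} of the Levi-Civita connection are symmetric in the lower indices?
The Levi-Civita connection is torsion-free, which is exactly Γ^k_{ij} = Γ^k_{ji}.
Yes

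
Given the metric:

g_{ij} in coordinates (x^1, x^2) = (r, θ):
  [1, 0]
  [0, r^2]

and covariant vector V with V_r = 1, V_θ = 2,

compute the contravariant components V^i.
Inverse metric (diagonal): g^{rr} = 1, g^{θθ} = 1/r^2
V^i = g^{ij} V_j:
V^r = (1)(1) + (0)(2) = 1
V^θ = (0)(1) + (1/r^2)(2) = 2/r^2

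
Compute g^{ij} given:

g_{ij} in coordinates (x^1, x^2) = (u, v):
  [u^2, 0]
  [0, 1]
The metric is diagonal, so g^{ij} is diagonal with entries 1/g_{ii}: diag(1/(u^2), 1).
g^{ij}:
  [1/u^2, 0]
  [0, 1]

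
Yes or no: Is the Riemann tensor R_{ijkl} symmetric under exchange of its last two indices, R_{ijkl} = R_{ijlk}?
It is antisymmetric in the last pair: R_{ijkl} = -R_{ijlk}.
No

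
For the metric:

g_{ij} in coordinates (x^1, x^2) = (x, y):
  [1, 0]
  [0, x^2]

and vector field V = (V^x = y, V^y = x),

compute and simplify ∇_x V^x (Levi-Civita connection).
Non-zero Christoffel symbols:
Γ^x_{y y} = -x
Γ^y_{x y} = 1/x
∇_x V^x = ∂_x V^x + Γ^x_{x j} V^j
  = (0) + (0)(y) + (0)(x)
  = 0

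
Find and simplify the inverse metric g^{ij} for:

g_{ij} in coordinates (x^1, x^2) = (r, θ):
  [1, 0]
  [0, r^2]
The metric is diagonal, so g^{ij} is diagonal with entries 1/g_{ii}: diag(1, 1/(r^2)).
g^{ij}:
  [1, 0]
  [0, 1/r^2]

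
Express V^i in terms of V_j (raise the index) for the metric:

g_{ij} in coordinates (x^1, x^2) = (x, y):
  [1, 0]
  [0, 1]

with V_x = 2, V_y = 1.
Inverse metric (diagonal): g^{xx} = 1, g^{yy} = 1
V^i = g^{ij} V_j:
V^x = (1)(2) + (0)(1) = 2
V^y = (0)(2) + (1)(1) = 1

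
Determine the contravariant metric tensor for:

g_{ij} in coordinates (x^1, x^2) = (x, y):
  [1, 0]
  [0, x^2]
The metric is diagonal, so g^{ij} is diagonal with entries 1/g_{ii}: diag(1, 1/(x^2)).
g^{ij}:
  [1, 0]
  [0, 1/x^2]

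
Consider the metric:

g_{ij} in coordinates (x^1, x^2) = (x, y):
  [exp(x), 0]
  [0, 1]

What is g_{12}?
With x^1 = x, x^2 = y, g_{12} = g_{xy} is the row-1, column-2 entry of the matrix.
g_{12} = 0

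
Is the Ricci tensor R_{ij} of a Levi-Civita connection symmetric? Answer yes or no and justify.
R_{ij} = R^k_{ikj}; the pair symmetry R_{kilj} = R_{ljki} gives R_{ij} = R_{ji}.
Yes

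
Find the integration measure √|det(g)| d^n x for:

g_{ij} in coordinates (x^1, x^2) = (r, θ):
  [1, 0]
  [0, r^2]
det(g) = r^2
√|det(g)| = r
Volume element: dV = r dr dθ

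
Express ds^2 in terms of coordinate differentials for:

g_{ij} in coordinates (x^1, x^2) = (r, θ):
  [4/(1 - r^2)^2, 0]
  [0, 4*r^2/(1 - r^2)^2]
ds^2 = g_{ij} dx^i dx^j; only the non-zero components contribute.
ds^2 = (4/(1 - r^2)^2) dr^2 + (4*r^2/(1 - r^2)^2) dθ^2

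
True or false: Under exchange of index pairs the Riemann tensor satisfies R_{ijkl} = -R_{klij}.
The pair-exchange symmetry has a plus sign: R_{ijkl} = +R_{klij}.
False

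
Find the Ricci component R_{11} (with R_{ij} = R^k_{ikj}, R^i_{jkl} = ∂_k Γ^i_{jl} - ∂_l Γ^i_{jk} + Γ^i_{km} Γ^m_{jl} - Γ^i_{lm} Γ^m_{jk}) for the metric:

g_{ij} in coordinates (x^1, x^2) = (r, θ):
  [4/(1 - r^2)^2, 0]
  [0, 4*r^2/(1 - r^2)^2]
Non-zero Christoffel symbols (Γ^k_{ij} = Γ^k_{ji}):
Γ^r_{r r} = 2*r/(1 - r^2)
Γ^r_{θ θ} = (r^3 + r)/(r^2 - 1)
Γ^θ_{r θ} = (-r^2 - 1)/(r^3 - r)
R^r_{r r r} = 0 (a repeated index in an antisymmetric pair)
R^θ_{r θ r} = ∂_θ Γ^θ_{r r} - ∂_r Γ^θ_{r θ} + Γ^θ_{θ m} Γ^m_{r r} - Γ^θ_{r m} Γ^m_{r θ}
  = (0) - ((r^4 + 4*r^2 - 1)/(r^3 - r)^2) + (2*(r^2 + 1)/(r^2 - 1)^2) - ((r^2 + 1)^2/(r^3 - r)^2) = -4/(r^2 - 1)^2
R_{rr} = R^r_{r r r} + R^θ_{r θ r} = (0) + (-4/(r^2 - 1)^2) = -4/(r^2 - 1)^2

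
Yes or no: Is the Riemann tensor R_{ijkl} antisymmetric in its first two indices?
R_{ijkl} = -R_{jikl} (follows from metric compatibility).
Yes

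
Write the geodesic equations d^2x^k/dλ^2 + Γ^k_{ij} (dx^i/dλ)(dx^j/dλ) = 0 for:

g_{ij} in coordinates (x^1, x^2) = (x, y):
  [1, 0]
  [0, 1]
Geodesic equation: d^2x^k/dλ^2 + Γ^k_{ij} (dx^i/dλ)(dx^j/dλ) = 0.
All Christoffel symbols vanish, so the geodesics are straight lines:
d^2x/dλ^2 = 0
d^2y/dλ^2 = 0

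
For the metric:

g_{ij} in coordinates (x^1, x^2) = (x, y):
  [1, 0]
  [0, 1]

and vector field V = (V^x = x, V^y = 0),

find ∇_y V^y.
All Christoffel symbols are zero.
∇_y V^y = ∂_y V^y + Γ^y_{y j} V^j
  = (0) + (0)(x) + (0)(0)
  = 0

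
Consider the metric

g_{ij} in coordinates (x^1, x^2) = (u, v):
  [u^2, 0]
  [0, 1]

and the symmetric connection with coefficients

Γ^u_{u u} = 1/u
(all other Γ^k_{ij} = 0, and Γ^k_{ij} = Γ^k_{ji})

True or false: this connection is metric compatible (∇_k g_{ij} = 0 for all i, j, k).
Using ∇_k g_{ij} = ∂_k g_{ij} - Γ^m_{ki} g_{mj} - Γ^m_{kj} g_{im}:
e.g. ∇_u g_{uu} = (2*u) - (u) - (u) = 0
Every component ∇_k g_{ij} vanishes: the connection is metric compatible.
True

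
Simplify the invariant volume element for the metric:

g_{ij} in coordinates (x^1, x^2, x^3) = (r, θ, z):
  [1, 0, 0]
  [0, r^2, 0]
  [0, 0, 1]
det(g) = r^2
√|det(g)| = r
Volume element: dV = r dr dθ dz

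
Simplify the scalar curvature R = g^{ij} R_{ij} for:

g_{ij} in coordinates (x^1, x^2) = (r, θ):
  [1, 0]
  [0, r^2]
Non-zero Christoffel symbols (Γ^k_{ij} = Γ^k_{ji}):
Γ^r_{θ θ} = -r
Γ^θ_{r θ} = 1/r
Ricci tensor (R_{ij} = R^k_{ikj}): R_{rr} = 0, R_{rθ} = 0, R_{θθ} = 0
Inverse metric: g^{rr} = 1, g^{θθ} = 1/r^2
R = g^{ij} R_{ij} = (1)(0) + (1/r^2)(0) = 0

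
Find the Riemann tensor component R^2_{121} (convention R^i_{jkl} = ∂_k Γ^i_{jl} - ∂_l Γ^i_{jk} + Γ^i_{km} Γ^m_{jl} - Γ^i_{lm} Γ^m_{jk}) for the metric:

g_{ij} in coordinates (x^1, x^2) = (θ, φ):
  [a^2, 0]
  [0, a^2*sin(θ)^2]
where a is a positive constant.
Non-zero Christoffel symbols (Γ^k_{ij} = Γ^k_{ji}):
Γ^θ_{φ φ} = -sin(2*θ)/2
Γ^φ_{θ φ} = 1/tan(θ)
R^φ_{θ φ θ} = ∂_φ Γ^φ_{θ θ} - ∂_θ Γ^φ_{θ φ} + Γ^φ_{φ m} Γ^m_{θ θ} - Γ^φ_{θ m} Γ^m_{θ φ}
  = (0) - (-1/sin(θ)^2) + (0) - (1/tan(θ)^2) = 1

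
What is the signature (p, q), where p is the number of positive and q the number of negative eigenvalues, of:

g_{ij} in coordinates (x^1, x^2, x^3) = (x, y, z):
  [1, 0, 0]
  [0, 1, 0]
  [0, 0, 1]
The metric is diagonal, so its eigenvalues are the diagonal entries: 1, 1, 1 (at a generic point, where coordinate-dependent entries are positive).
3 positive, 0 negative.
(3, 0) - Riemannian (positive definite)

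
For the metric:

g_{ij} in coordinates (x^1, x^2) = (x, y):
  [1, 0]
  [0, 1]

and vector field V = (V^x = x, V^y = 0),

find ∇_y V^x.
All Christoffel symbols are zero.
∇_y V^x = ∂_y V^x + Γ^x_{y j} V^j
  = (0) + (0)(x) + (0)(0)
  = 0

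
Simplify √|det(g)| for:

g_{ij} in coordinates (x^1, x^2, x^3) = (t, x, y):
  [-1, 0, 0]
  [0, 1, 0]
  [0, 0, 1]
det(g) = -1
√|det(g)| = 1
Volume element: dV = 1 dt dx dy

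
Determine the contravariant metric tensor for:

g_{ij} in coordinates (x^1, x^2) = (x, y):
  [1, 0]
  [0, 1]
The metric is diagonal, so g^{ij} is diagonal with entries 1/g_{ii}: diag(1, 1).
g^{ij}:
  [1, 0]
  [0, 1]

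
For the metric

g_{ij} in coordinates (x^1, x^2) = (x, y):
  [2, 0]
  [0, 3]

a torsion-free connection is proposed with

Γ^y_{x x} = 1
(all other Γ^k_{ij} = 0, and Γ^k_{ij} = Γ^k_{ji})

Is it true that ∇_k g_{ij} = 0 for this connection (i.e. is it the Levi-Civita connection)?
Using ∇_k g_{ij} = ∂_k g_{ij} - Γ^m_{ki} g_{mj} - Γ^m_{kj} g_{im}:
∇_x g_{xy} = (0) - (3) - (0) = -3 ≠ 0
So the connection is not metric compatible (it is not the Levi-Civita connection).
No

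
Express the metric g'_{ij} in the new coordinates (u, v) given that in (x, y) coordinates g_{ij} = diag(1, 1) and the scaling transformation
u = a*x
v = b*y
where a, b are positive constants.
Invert the transformation: x = u/a, y = v/b
g'_{ij} = (∂x^k/∂x'^i)(∂x^l/∂x'^j) g_{kl}; with g_{kl} = δ_{kl} this is Σ_k (∂x^k/∂x'^i)(∂x^k/∂x'^j).
Jacobian: ∂x/∂u = 1/a, ∂x/∂v = 0, ∂y/∂u = 0, ∂y/∂v = 1/b
g'_{uu} = (1/a)(1/a) + (0)(0) = 1/a^2
g'_{uv} = (1/a)(0) + (0)(1/b) = 0
g'_{vv} = (0)(0) + (1/b)(1/b) = 1/b^2
g'_{ij} = diag(1/a^2, 1/b^2)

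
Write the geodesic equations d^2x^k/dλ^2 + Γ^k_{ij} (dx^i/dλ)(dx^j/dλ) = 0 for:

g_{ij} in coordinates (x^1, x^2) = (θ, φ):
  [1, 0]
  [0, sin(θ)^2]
Geodesic equation: d^2x^k/dλ^2 + Γ^k_{ij} (dx^i/dλ)(dx^j/dλ) = 0.
Non-zero Christoffel symbols:
Γ^θ_{φ φ} = -sin(2*θ)/2
Γ^φ_{θ φ} = 1/tan(θ)
Substituting (the symmetric pair Γ^k_{ij}, Γ^k_{ji} combines into a factor 2):
d^2θ/dλ^2 - (sin(2*θ)/2) (dφ/dλ)^2 = 0
d^2φ/dλ^2 + (2/tan(θ)) (dθ/dλ)(dφ/dλ) = 0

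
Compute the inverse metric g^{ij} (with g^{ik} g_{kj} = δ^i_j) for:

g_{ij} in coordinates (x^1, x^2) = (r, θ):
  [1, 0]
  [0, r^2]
The metric is diagonal, so g^{ij} is diagonal with entries 1/g_{ii}: diag(1, 1/(r^2)).
g^{ij}:
  [1, 0]
  [0, 1/r^2]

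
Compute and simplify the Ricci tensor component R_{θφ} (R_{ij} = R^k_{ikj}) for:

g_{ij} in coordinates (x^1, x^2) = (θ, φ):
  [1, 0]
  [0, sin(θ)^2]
Non-zero Christoffel symbols (Γ^k_{ij} = Γ^k_{ji}):
Γ^θ_{φ φ} = -sin(2*θ)/2
Γ^φ_{θ φ} = 1/tan(θ)
R^θ_{θ θ φ} = 0 (a repeated index in an antisymmetric pair)
R^φ_{θ φ φ} = 0 (a repeated index in an antisymmetric pair)
R_{θφ} = R^θ_{θ θ φ} + R^φ_{θ φ φ} = (0) + (0) = 0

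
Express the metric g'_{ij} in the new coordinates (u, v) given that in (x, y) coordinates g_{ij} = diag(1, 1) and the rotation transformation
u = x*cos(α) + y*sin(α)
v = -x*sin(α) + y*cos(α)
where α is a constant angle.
Invert the transformation: x = u*cos(α) - v*sin(α), y = u*sin(α) + v*cos(α)
g'_{ij} = (∂x^k/∂x'^i)(∂x^l/∂x'^j) g_{kl}; with g_{kl} = δ_{kl} this is Σ_k (∂x^k/∂x'^i)(∂x^k/∂x'^j).
Jacobian: ∂x/∂u = cos(α), ∂x/∂v = -sin(α), ∂y/∂u = sin(α), ∂y/∂v = cos(α)
g'_{uu} = (cos(α))(cos(α)) + (sin(α))(sin(α)) = 1
g'_{uv} = (cos(α))(-sin(α)) + (sin(α))(cos(α)) = 0
g'_{vv} = (-sin(α))(-sin(α)) + (cos(α))(cos(α)) = 1
g'_{ij} = diag(1, 1)
The Euclidean metric is invariant under rotations.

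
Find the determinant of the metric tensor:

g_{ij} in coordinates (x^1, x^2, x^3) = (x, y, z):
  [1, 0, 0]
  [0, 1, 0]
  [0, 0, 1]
Diagonal metric: det(g) = g_{11}·g_{22}·g_{33}
= (1)·(1)·(1)
det(g) = 1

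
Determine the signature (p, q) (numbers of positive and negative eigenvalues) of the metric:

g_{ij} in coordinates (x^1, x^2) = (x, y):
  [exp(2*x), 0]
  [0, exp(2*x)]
The metric is diagonal, so its eigenvalues are the diagonal entries: exp(2*x), exp(2*x) (at a generic point, where coordinate-dependent entries are positive).
2 positive, 0 negative.
(2, 0) - Riemannian (positive definite)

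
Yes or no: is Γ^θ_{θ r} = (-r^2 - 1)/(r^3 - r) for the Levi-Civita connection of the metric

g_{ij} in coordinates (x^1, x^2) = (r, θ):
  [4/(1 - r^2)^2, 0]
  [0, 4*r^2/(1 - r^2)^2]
Γ^θ_{θ r} = (1/2) g^{θθ} (∂_θ g_{θr} + ∂_r g_{θθ} - ∂_θ g_{θr}) = (1/2)((1 - r^2)^2/(4*r^2))((0) + (-8*(r^3 + r)/(r^2 - 1)^3) - (0)) = (-r^2 - 1)/(r^3 - r)
This equals the proposed value (-r^2 - 1)/(r^3 - r).
Yes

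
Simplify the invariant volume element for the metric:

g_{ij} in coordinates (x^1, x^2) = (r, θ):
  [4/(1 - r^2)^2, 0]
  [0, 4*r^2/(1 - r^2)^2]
det(g) = 16*r^2/(1 - r^2)^4
√|det(g)| = 4*r/(r^2 - 1)^2
Volume element: dV = 4*r/(r^2 - 1)^2 dr dθ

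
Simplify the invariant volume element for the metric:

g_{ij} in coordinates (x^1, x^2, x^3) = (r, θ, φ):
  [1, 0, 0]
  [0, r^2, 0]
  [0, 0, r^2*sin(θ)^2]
det(g) = r^4*sin(θ)^2
√|det(g)| = r^2*sin(θ) (taking 0 < θ < π so that |sin(θ)| = sin(θ))
Volume element: dV = r^2*sin(θ) dr dθ dφ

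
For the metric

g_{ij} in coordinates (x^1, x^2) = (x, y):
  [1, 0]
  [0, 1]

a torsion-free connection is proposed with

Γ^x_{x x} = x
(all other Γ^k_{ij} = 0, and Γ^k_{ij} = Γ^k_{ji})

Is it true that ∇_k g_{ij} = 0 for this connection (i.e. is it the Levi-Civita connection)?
Using ∇_k g_{ij} = ∂_k g_{ij} - Γ^m_{ki} g_{mj} - Γ^m_{kj} g_{im}:
∇_x g_{xx} = (0) - (x) - (x) = -2*x ≠ 0
So the connection is not metric compatible (it is not the Levi-Civita connection).
No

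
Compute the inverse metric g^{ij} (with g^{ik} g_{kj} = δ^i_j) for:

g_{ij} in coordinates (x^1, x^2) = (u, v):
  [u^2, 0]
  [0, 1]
The metric is diagonal, so g^{ij} is diagonal with entries 1/g_{ii}: diag(1/(u^2), 1).
g^{ij}:
  [1/u^2, 0]
  [0, 1]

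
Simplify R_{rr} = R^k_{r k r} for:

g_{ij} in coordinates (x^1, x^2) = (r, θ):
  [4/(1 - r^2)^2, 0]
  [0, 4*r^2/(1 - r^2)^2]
Non-zero Christoffel symbols (Γ^k_{ij} = Γ^k_{ji}):
Γ^r_{r r} = 2*r/(1 - r^2)
Γ^r_{θ θ} = (r^3 + r)/(r^2 - 1)
Γ^θ_{r θ} = (-r^2 - 1)/(r^3 - r)
R^r_{r r r} = 0 (a repeated index in an antisymmetric pair)
R^θ_{r θ r} = ∂_θ Γ^θ_{r r} - ∂_r Γ^θ_{r θ} + Γ^θ_{θ m} Γ^m_{r r} - Γ^θ_{r m} Γ^m_{r θ}
  = (0) - ((r^4 + 4*r^2 - 1)/(r^3 - r)^2) + (2*(r^2 + 1)/(r^2 - 1)^2) - ((r^2 + 1)^2/(r^3 - r)^2) = -4/(r^2 - 1)^2
R_{rr} = R^r_{r r r} + R^θ_{r θ r} = (0) + (-4/(r^2 - 1)^2) = -4/(r^2 - 1)^2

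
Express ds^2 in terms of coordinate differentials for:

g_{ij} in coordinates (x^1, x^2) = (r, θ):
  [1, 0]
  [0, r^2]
ds^2 = g_{ij} dx^i dx^j; only the non-zero components contribute.
ds^2 = dr^2 + r^2 dθ^2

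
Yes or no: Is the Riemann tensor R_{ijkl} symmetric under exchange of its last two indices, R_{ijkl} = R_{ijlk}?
It is antisymmetric in the last pair: R_{ijkl} = -R_{ijlk}.
No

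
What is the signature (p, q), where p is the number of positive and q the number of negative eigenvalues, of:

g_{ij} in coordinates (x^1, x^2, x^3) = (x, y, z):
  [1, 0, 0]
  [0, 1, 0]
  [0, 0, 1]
The metric is diagonal, so its eigenvalues are the diagonal entries: 1, 1, 1 (at a generic point, where coordinate-dependent entries are positive).
3 positive, 0 negative.
(3, 0) - Riemannian (positive definite)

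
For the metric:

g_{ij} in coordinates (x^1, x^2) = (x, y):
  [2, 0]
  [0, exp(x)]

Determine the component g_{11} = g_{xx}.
With x^1 = x, x^2 = y, g_{11} = g_{xx} is the row-1, column-1 entry of the matrix.
g_{11} = 2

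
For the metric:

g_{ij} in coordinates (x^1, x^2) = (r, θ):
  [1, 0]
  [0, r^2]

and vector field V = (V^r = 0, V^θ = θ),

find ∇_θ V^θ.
Non-zero Christoffel symbols:
Γ^r_{θ θ} = -r
Γ^θ_{r θ} = 1/r
∇_θ V^θ = ∂_θ V^θ + Γ^θ_{θ j} V^j
  = (1) + (1/r)(0) + (0)(θ)
  = 1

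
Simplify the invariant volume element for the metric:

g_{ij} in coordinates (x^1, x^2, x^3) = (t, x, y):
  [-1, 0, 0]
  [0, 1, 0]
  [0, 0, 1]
det(g) = -1
√|det(g)| = 1
Volume element: dV = 1 dt dx dy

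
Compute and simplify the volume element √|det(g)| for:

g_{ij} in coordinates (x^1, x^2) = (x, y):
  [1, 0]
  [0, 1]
det(g) = 1
√|det(g)| = 1
Volume element: dV = 1 dx dy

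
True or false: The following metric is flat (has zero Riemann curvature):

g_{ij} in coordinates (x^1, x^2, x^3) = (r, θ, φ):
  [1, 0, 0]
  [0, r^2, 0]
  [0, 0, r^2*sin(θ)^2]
Non-zero Christoffel symbols:
Γ^r_{θ θ} = -r
Γ^r_{φ φ} = -r*sin(θ)^2
Γ^θ_{r θ} = 1/r
Γ^θ_{φ φ} = -sin(2*θ)/2
Γ^φ_{r φ} = 1/r
Γ^φ_{θ φ} = 1/tan(θ)
Ricci tensor: R_{rr} = 0, R_{rθ} = 0, R_{rφ} = 0, R_{θθ} = 0, R_{θφ} = 0, R_{φφ} = 0
All R_{ij} vanish; in 3 dimensions the Riemann tensor is fully determined by the Ricci tensor, so R^i_{jkl} = 0: the metric is flat (curvilinear coordinates on flat space).
True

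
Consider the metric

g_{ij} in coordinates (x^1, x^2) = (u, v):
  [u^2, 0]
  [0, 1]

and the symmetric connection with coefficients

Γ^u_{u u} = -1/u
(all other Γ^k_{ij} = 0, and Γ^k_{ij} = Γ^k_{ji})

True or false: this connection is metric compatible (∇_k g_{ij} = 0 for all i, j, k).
Using ∇_k g_{ij} = ∂_k g_{ij} - Γ^m_{ki} g_{mj} - Γ^m_{kj} g_{im}:
∇_u g_{uu} = (2*u) - (-u) - (-u) = 4*u ≠ 0
So the connection is not metric compatible (it is not the Levi-Civita connection).
False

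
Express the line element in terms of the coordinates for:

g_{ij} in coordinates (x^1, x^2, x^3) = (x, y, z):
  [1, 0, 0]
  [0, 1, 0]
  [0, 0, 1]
ds^2 = g_{ij} dx^i dx^j; only the non-zero components contribute.
ds^2 = dx^2 + dy^2 + dz^2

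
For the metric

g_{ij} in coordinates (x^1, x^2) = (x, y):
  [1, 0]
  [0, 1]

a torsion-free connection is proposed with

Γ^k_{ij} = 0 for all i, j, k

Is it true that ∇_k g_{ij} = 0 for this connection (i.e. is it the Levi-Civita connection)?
Using ∇_k g_{ij} = ∂_k g_{ij} - Γ^m_{ki} g_{mj} - Γ^m_{kj} g_{im}:
e.g. ∇_y g_{xy} = (0) - (0) - (0) = 0
Every component ∇_k g_{ij} vanishes: the connection is metric compatible.
Yes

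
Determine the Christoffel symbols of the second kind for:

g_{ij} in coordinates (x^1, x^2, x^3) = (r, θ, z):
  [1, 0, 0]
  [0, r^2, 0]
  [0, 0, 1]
Using Γ^k_{ij} = (1/2) g^{km} (∂_i g_{mj} + ∂_j g_{mi} - ∂_m g_{ij}); the metric is diagonal, so only the m = k term contributes.
Non-zero symbols (using the symmetry Γ^k_{ij} = Γ^k_{ji}):
Γ^r_{θ θ} = (1/2) g^{rr} (∂_θ g_{rθ} + ∂_θ g_{rθ} - ∂_r g_{θθ}) = (1/2)(1)((0) + (0) - (2*r)) = -r
Γ^θ_{r θ} = (1/2) g^{θθ} (∂_r g_{θθ} + ∂_θ g_{θr} - ∂_θ g_{rθ}) = (1/2)(1/r^2)((2*r) + (0) - (0)) = 1/r
All other Christoffel symbols are zero.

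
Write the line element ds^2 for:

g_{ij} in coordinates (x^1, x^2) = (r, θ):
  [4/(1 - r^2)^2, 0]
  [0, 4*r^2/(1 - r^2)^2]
ds^2 = g_{ij} dx^i dx^j; only the non-zero components contribute.
ds^2 = (4/(1 - r^2)^2) dr^2 + (4*r^2/(1 - r^2)^2) dθ^2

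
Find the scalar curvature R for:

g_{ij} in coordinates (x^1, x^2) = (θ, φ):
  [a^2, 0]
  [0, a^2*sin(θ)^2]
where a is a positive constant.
Non-zero Christoffel symbols (Γ^k_{ij} = Γ^k_{ji}):
Γ^θ_{φ φ} = -sin(2*θ)/2
Γ^φ_{θ φ} = 1/tan(θ)
Ricci tensor (R_{ij} = R^k_{ikj}): R_{θθ} = 1, R_{θφ} = 0, R_{φφ} = sin(θ)^2
Inverse metric: g^{θθ} = 1/a^2, g^{φφ} = 1/(a^2*sin(θ)^2)
R = g^{ij} R_{ij} = (1/a^2)(1) + (1/(a^2*sin(θ)^2))(sin(θ)^2) = 2/a^2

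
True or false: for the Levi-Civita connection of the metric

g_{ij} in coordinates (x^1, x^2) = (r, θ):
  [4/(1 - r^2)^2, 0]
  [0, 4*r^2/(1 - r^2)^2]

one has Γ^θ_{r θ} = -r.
Γ^θ_{r θ} = (1/2) g^{θθ} (∂_r g_{θθ} + ∂_θ g_{θr} - ∂_θ g_{rθ}) = (1/2)((1 - r^2)^2/(4*r^2))((-8*(r^3 + r)/(r^2 - 1)^3) + (0) - (0)) = (-r^2 - 1)/(r^3 - r)
This differs from the proposed value -r.
False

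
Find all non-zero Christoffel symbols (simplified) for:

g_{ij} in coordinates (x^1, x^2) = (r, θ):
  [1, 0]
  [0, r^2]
Using Γ^k_{ij} = (1/2) g^{km} (∂_i g_{mj} + ∂_j g_{mi} - ∂_m g_{ij}); the metric is diagonal, so only the m = k term contributes.
Non-zero symbols (using the symmetry Γ^k_{ij} = Γ^k_{ji}):
Γ^r_{θ θ} = (1/2) g^{rr} (∂_θ g_{rθ} + ∂_θ g_{rθ} - ∂_r g_{θθ}) = (1/2)(1)((0) + (0) - (2*r)) = -r
Γ^θ_{r θ} = (1/2) g^{θθ} (∂_r g_{θθ} + ∂_θ g_{θr} - ∂_θ g_{rθ}) = (1/2)(1/r^2)((2*r) + (0) - (0)) = 1/r
All other Christoffel symbols are zero.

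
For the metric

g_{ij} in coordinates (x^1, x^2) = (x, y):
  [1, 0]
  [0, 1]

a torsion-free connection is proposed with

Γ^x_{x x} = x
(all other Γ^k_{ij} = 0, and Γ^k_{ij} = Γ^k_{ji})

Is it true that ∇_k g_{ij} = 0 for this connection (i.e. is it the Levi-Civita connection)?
Using ∇_k g_{ij} = ∂_k g_{ij} - Γ^m_{ki} g_{mj} - Γ^m_{kj} g_{im}:
∇_x g_{xx} = (0) - (x) - (x) = -2*x ≠ 0
So the connection is not metric compatible (it is not the Levi-Civita connection).
No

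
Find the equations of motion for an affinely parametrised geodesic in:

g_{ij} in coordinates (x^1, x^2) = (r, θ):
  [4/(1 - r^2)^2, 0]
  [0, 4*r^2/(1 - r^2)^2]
Geodesic equation: d^2x^k/dλ^2 + Γ^k_{ij} (dx^i/dλ)(dx^j/dλ) = 0.
Non-zero Christoffel symbols:
Γ^r_{r r} = 2*r/(1 - r^2)
Γ^r_{θ θ} = (r^3 + r)/(r^2 - 1)
Γ^θ_{r θ} = (-r^2 - 1)/(r^3 - r)
Substituting (the symmetric pair Γ^k_{ij}, Γ^k_{ji} combines into a factor 2):
d^2r/dλ^2 + (2*r/(1 - r^2)) (dr/dλ)^2 + ((r^3 + r)/(r^2 - 1)) (dθ/dλ)^2 = 0
d^2θ/dλ^2 + ((-2*r^2 - 2)/(r^3 - r)) (dr/dλ)(dθ/dλ) = 0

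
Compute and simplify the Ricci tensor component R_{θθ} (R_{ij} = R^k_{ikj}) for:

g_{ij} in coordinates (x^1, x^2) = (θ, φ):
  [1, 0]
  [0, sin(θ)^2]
Non-zero Christoffel symbols (Γ^k_{ij} = Γ^k_{ji}):
Γ^θ_{φ φ} = -sin(2*θ)/2
Γ^φ_{θ φ} = 1/tan(θ)
R^θ_{θ θ θ} = 0 (a repeated index in an antisymmetric pair)
R^φ_{θ φ θ} = ∂_φ Γ^φ_{θ θ} - ∂_θ Γ^φ_{θ φ} + Γ^φ_{φ m} Γ^m_{θ θ} - Γ^φ_{θ m} Γ^m_{θ φ}
  = (0) - (-1/sin(θ)^2) + (0) - (1/tan(θ)^2) = 1
R_{θθ} = R^θ_{θ θ θ} + R^φ_{θ φ θ} = (0) + (1) = 1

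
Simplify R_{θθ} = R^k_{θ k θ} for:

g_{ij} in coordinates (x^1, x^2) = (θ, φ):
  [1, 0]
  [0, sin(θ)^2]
Non-zero Christoffel symbols (Γ^k_{ij} = Γ^k_{ji}):
Γ^θ_{φ φ} = -sin(2*θ)/2
Γ^φ_{θ φ} = 1/tan(θ)
R^θ_{θ θ θ} = 0 (a repeated index in an antisymmetric pair)
R^φ_{θ φ θ} = ∂_φ Γ^φ_{θ θ} - ∂_θ Γ^φ_{θ φ} + Γ^φ_{φ m} Γ^m_{θ θ} - Γ^φ_{θ m} Γ^m_{θ φ}
  = (0) - (-1/sin(θ)^2) + (0) - (1/tan(θ)^2) = 1
R_{θθ} = R^θ_{θ θ θ} + R^φ_{θ φ θ} = (0) + (1) = 1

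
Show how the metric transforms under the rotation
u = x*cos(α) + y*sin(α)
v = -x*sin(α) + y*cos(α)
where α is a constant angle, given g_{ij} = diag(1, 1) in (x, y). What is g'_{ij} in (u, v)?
Invert the transformation: x = u*cos(α) - v*sin(α), y = u*sin(α) + v*cos(α)
g'_{ij} = (∂x^k/∂x'^i)(∂x^l/∂x'^j) g_{kl}; with g_{kl} = δ_{kl} this is Σ_k (∂x^k/∂x'^i)(∂x^k/∂x'^j).
Jacobian: ∂x/∂u = cos(α), ∂x/∂v = -sin(α), ∂y/∂u = sin(α), ∂y/∂v = cos(α)
g'_{uu} = (cos(α))(cos(α)) + (sin(α))(sin(α)) = 1
g'_{uv} = (cos(α))(-sin(α)) + (sin(α))(cos(α)) = 0
g'_{vv} = (-sin(α))(-sin(α)) + (cos(α))(cos(α)) = 1
g'_{ij} = diag(1, 1)
The Euclidean metric is invariant under rotations.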